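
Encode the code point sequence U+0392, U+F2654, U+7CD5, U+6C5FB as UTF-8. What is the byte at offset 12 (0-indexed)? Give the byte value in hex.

U+0392 → 2-byte form CE 92 at offsets 0–1.
U+F2654 → 4-byte form F3 B2 99 94 at offsets 2–5.
U+7CD5 → 3-byte form E7 B3 95 at offsets 6–8.
U+6C5FB → 4-byte form F1 AC 97 BB at offsets 9–12.
Offset 12 falls in char 4's range; it's byte 4 of F1 AC 97 BB = 0xBB.

0xBB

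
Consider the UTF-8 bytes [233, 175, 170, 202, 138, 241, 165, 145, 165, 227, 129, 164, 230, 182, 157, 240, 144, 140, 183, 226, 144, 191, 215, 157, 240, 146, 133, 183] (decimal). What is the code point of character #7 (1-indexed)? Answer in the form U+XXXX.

Offset 0: leading byte 0xE9 = 11101001 → 3-byte char #1 = E9 AF AA.
Offset 3: leading byte 0xCA = 11001010 → 2-byte char #2 = CA 8A.
Offset 5: leading byte 0xF1 = 11110001 → 4-byte char #3 = F1 A5 91 A5.
Offset 9: leading byte 0xE3 = 11100011 → 3-byte char #4 = E3 81 A4.
Offset 12: leading byte 0xE6 = 11100110 → 3-byte char #5 = E6 B6 9D.
Offset 15: leading byte 0xF0 = 11110000 → 4-byte char #6 = F0 90 8C B7.
Offset 19: leading byte 0xE2 = 11100010 → 3-byte char #7 = E2 90 BF.
Leading byte 0xE2 = 11100010 matches 1110xxxx → 3-byte sequence.
Byte 1: 0xE2 = 11100010, payload 0010 (4 bits).
Byte 2: 0x90 = 10010000 (10xxxxxx ✓), payload 010000.
Byte 3: 0xBF = 10111111 (10xxxxxx ✓), payload 111111.
Concatenate: 0010010000111111 = 0x243F (16 bits → U+243F).

U+243F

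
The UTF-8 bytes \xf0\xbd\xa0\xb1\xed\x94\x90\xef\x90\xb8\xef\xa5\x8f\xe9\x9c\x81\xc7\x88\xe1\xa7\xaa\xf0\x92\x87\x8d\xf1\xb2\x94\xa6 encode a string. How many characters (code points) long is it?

Byte at offset 0: 0xF0 = 11110000 → 4-byte char (#1). Advance 4.
Byte at offset 4: 0xED = 11101101 → 3-byte char (#2). Advance 3.
Byte at offset 7: 0xEF = 11101111 → 3-byte char (#3). Advance 3.
Byte at offset 10: 0xEF = 11101111 → 3-byte char (#4). Advance 3.
Byte at offset 13: 0xE9 = 11101001 → 3-byte char (#5). Advance 3.
Byte at offset 16: 0xC7 = 11000111 → 2-byte char (#6). Advance 2.
Byte at offset 18: 0xE1 = 11100001 → 3-byte char (#7). Advance 3.
Byte at offset 21: 0xF0 = 11110000 → 4-byte char (#8). Advance 4.
Byte at offset 25: 0xF1 = 11110001 → 4-byte char (#9). Advance 4.
Reached end at offset 29 after 9 code points.

9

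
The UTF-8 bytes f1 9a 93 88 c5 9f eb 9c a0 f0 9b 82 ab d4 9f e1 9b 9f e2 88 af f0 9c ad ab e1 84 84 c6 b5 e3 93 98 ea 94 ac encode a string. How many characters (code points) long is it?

12

Byte at offset 0: 0xF1 = 11110001 → 4-byte char (#1). Advance 4.
Byte at offset 4: 0xC5 = 11000101 → 2-byte char (#2). Advance 2.
Byte at offset 6: 0xEB = 11101011 → 3-byte char (#3). Advance 3.
Byte at offset 9: 0xF0 = 11110000 → 4-byte char (#4). Advance 4.
Byte at offset 13: 0xD4 = 11010100 → 2-byte char (#5). Advance 2.
Byte at offset 15: 0xE1 = 11100001 → 3-byte char (#6). Advance 3.
Byte at offset 18: 0xE2 = 11100010 → 3-byte char (#7). Advance 3.
Byte at offset 21: 0xF0 = 11110000 → 4-byte char (#8). Advance 4.
Byte at offset 25: 0xE1 = 11100001 → 3-byte char (#9). Advance 3.
Byte at offset 28: 0xC6 = 11000110 → 2-byte char (#10). Advance 2.
Byte at offset 30: 0xE3 = 11100011 → 3-byte char (#11). Advance 3.
Byte at offset 33: 0xEA = 11101010 → 3-byte char (#12). Advance 3.
Reached end at offset 36 after 12 code points.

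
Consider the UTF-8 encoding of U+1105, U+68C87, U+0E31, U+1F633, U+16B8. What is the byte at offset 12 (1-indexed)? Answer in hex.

1-indexed offset 12 is 0-indexed offset 11.
U+1105 → 3-byte form E1 84 85 at offsets 0–2.
U+68C87 → 4-byte form F1 A8 B2 87 at offsets 3–6.
U+0E31 → 3-byte form E0 B8 B1 at offsets 7–9.
U+1F633 → 4-byte form F0 9F 98 B3 at offsets 10–13.
Offset 11 falls in char 4's range; it's byte 2 of F0 9F 98 B3 = 0x9F.

0x9F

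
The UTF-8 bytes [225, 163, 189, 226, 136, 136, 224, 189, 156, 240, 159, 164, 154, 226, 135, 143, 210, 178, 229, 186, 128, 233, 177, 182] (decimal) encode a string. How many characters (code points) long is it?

Byte at offset 0: 0xE1 = 11100001 → 3-byte char (#1). Advance 3.
Byte at offset 3: 0xE2 = 11100010 → 3-byte char (#2). Advance 3.
Byte at offset 6: 0xE0 = 11100000 → 3-byte char (#3). Advance 3.
Byte at offset 9: 0xF0 = 11110000 → 4-byte char (#4). Advance 4.
Byte at offset 13: 0xE2 = 11100010 → 3-byte char (#5). Advance 3.
Byte at offset 16: 0xD2 = 11010010 → 2-byte char (#6). Advance 2.
Byte at offset 18: 0xE5 = 11100101 → 3-byte char (#7). Advance 3.
Byte at offset 21: 0xE9 = 11101001 → 3-byte char (#8). Advance 3.
Reached end at offset 24 after 8 code points.

8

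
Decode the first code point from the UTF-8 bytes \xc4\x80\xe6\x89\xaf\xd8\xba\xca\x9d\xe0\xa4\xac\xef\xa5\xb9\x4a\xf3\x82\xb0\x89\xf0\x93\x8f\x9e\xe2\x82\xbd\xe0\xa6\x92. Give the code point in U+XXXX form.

Offset 0: leading byte 0xC4 = 11000100 → 2-byte char #1 = C4 80.
Leading byte 0xC4 = 11000100 matches 110xxxxx → 2-byte sequence.
Byte 1: 0xC4 = 11000100, payload 00100 (5 bits).
Byte 2: 0x80 = 10000000 (10xxxxxx ✓), payload 000000.
Concatenate: 00100000000 = 0x100 (11 bits → U+0100).

U+0100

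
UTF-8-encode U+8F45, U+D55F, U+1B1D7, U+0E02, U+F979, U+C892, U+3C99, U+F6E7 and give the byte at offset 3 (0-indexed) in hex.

0xED

U+8F45 → 3-byte form E8 BD 85 at offsets 0–2.
U+D55F → 3-byte form ED 95 9F at offsets 3–5.
Offset 3 falls in char 2's range; it's byte 1 of ED 95 9F = 0xED.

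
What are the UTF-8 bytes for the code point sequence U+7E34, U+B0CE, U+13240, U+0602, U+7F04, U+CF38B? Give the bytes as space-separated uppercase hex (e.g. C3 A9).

U+7E34: 3-byte form → E7 B8 B4.
U+B0CE: 3-byte form → EB 83 8E.
U+13240: 4-byte form → F0 93 89 80.
U+0602: 2-byte form → D8 82.
U+7F04: 3-byte form → E7 BC 84.
U+CF38B: 4-byte form → F3 8F 8E 8B.
Concatenated (19 bytes): E7 B8 B4 EB 83 8E F0 93 89 80 D8 82 E7 BC 84 F3 8F 8E 8B.

E7 B8 B4 EB 83 8E F0 93 89 80 D8 82 E7 BC 84 F3 8F 8E 8B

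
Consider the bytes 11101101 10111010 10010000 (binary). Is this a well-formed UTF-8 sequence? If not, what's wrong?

invalid (encodes a surrogate (U+D800–U+DFFF))

Structurally a 3-byte sequence; payload = 0xDE90.
But 0xDE90 is in U+D800–U+DFFF, the surrogate range. Surrogates are not Unicode scalar values and are forbidden in UTF-8.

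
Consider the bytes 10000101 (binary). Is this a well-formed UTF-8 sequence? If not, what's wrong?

Byte 0x85 = 10000101 has the form 10xxxxxx — a continuation byte — but there is no preceding leading byte.

invalid (continuation byte with no leading byte)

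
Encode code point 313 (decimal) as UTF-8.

C4 B9

U+0139 = 0x139 = 313 decimal. In range U+0080–U+07FF → 2-byte form: 110xxxxx 10xxxxxx.
Binary (11 bits): 00100111001.
Split 5+6: 00100 | 111001.
Byte 1: 11000100 = 0xC4.
Byte 2: 10111001 = 0xB9.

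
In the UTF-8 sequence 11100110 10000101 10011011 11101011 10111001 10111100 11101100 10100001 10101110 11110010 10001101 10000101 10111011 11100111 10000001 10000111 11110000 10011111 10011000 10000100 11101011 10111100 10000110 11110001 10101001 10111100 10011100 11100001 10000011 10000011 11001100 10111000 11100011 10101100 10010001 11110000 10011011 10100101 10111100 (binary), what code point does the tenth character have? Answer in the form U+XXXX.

U+0338

Offset 0: leading byte 0xE6 = 11100110 → 3-byte char #1 = E6 85 9B.
Offset 3: leading byte 0xEB = 11101011 → 3-byte char #2 = EB B9 BC.
Offset 6: leading byte 0xEC = 11101100 → 3-byte char #3 = EC A1 AE.
Offset 9: leading byte 0xF2 = 11110010 → 4-byte char #4 = F2 8D 85 BB.
Offset 13: leading byte 0xE7 = 11100111 → 3-byte char #5 = E7 81 87.
Offset 16: leading byte 0xF0 = 11110000 → 4-byte char #6 = F0 9F 98 84.
Offset 20: leading byte 0xEB = 11101011 → 3-byte char #7 = EB BC 86.
Offset 23: leading byte 0xF1 = 11110001 → 4-byte char #8 = F1 A9 BC 9C.
Offset 27: leading byte 0xE1 = 11100001 → 3-byte char #9 = E1 83 83.
Offset 30: leading byte 0xCC = 11001100 → 2-byte char #10 = CC B8.
Leading byte 0xCC = 11001100 matches 110xxxxx → 2-byte sequence.
Byte 1: 0xCC = 11001100, payload 01100 (5 bits).
Byte 2: 0xB8 = 10111000 (10xxxxxx ✓), payload 111000.
Concatenate: 01100111000 = 0x338 (11 bits → U+0338).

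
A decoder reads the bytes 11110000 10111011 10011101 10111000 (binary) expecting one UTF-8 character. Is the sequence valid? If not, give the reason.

valid

Leading byte 0xF0 = 11110000 → 4-byte form.
Continuation bytes 0xBB=10111011, 0x9D=10011101, 0xB8=10111000 all match 10xxxxxx.
Decoded value 0x3B778 is ≥ 0x10000 (shortest form) and not a surrogate.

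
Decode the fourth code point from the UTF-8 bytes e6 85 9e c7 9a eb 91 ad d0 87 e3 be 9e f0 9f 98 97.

U+0407

Offset 0: leading byte 0xE6 = 11100110 → 3-byte char #1 = E6 85 9E.
Offset 3: leading byte 0xC7 = 11000111 → 2-byte char #2 = C7 9A.
Offset 5: leading byte 0xEB = 11101011 → 3-byte char #3 = EB 91 AD.
Offset 8: leading byte 0xD0 = 11010000 → 2-byte char #4 = D0 87.
Leading byte 0xD0 = 11010000 matches 110xxxxx → 2-byte sequence.
Byte 1: 0xD0 = 11010000, payload 10000 (5 bits).
Byte 2: 0x87 = 10000111 (10xxxxxx ✓), payload 000111.
Concatenate: 10000000111 = 0x407 (11 bits → U+0407).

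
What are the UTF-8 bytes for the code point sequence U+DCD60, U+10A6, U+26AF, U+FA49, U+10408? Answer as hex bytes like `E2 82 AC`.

F3 9C B5 A0 E1 82 A6 E2 9A AF EF A9 89 F0 90 90 88

U+DCD60: 4-byte form → F3 9C B5 A0.
U+10A6: 3-byte form → E1 82 A6.
U+26AF: 3-byte form → E2 9A AF.
U+FA49: 3-byte form → EF A9 89.
U+10408: 4-byte form → F0 90 90 88.
Concatenated (17 bytes): F3 9C B5 A0 E1 82 A6 E2 9A AF EF A9 89 F0 90 90 88.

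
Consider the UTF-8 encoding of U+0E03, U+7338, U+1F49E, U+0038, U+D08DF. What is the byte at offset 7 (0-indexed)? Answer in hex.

U+0E03 → 3-byte form E0 B8 83 at offsets 0–2.
U+7338 → 3-byte form E7 8C B8 at offsets 3–5.
U+1F49E → 4-byte form F0 9F 92 9E at offsets 6–9.
Offset 7 falls in char 3's range; it's byte 2 of F0 9F 92 9E = 0x9F.

0x9F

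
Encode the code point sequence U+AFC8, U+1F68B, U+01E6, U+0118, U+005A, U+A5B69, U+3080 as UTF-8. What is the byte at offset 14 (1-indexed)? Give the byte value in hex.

1-indexed offset 14 is 0-indexed offset 13.
U+AFC8 → 3-byte form EA BF 88 at offsets 0–2.
U+1F68B → 4-byte form F0 9F 9A 8B at offsets 3–6.
U+01E6 → 2-byte form C7 A6 at offsets 7–8.
U+0118 → 2-byte form C4 98 at offsets 9–10.
U+005A → 1-byte form 5A at offsets 11–11.
U+A5B69 → 4-byte form F2 A5 AD A9 at offsets 12–15.
Offset 13 falls in char 6's range; it's byte 2 of F2 A5 AD A9 = 0xA5.

0xA5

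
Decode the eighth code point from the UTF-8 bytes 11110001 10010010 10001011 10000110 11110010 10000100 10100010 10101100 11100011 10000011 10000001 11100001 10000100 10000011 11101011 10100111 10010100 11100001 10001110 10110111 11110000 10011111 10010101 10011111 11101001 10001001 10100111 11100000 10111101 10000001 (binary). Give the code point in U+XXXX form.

Offset 0: leading byte 0xF1 = 11110001 → 4-byte char #1 = F1 92 8B 86.
Offset 4: leading byte 0xF2 = 11110010 → 4-byte char #2 = F2 84 A2 AC.
Offset 8: leading byte 0xE3 = 11100011 → 3-byte char #3 = E3 83 81.
Offset 11: leading byte 0xE1 = 11100001 → 3-byte char #4 = E1 84 83.
Offset 14: leading byte 0xEB = 11101011 → 3-byte char #5 = EB A7 94.
Offset 17: leading byte 0xE1 = 11100001 → 3-byte char #6 = E1 8E B7.
Offset 20: leading byte 0xF0 = 11110000 → 4-byte char #7 = F0 9F 95 9F.
Offset 24: leading byte 0xE9 = 11101001 → 3-byte char #8 = E9 89 A7.
Leading byte 0xE9 = 11101001 matches 1110xxxx → 3-byte sequence.
Byte 1: 0xE9 = 11101001, payload 1001 (4 bits).
Byte 2: 0x89 = 10001001 (10xxxxxx ✓), payload 001001.
Byte 3: 0xA7 = 10100111 (10xxxxxx ✓), payload 100111.
Concatenate: 1001001001100111 = 0x9267 (16 bits → U+9267).

U+9267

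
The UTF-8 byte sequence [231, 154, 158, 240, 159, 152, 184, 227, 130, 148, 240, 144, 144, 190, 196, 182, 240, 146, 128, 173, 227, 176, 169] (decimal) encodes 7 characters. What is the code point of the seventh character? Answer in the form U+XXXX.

Offset 0: leading byte 0xE7 = 11100111 → 3-byte char #1 = E7 9A 9E.
Offset 3: leading byte 0xF0 = 11110000 → 4-byte char #2 = F0 9F 98 B8.
Offset 7: leading byte 0xE3 = 11100011 → 3-byte char #3 = E3 82 94.
Offset 10: leading byte 0xF0 = 11110000 → 4-byte char #4 = F0 90 90 BE.
Offset 14: leading byte 0xC4 = 11000100 → 2-byte char #5 = C4 B6.
Offset 16: leading byte 0xF0 = 11110000 → 4-byte char #6 = F0 92 80 AD.
Offset 20: leading byte 0xE3 = 11100011 → 3-byte char #7 = E3 B0 A9.
Leading byte 0xE3 = 11100011 matches 1110xxxx → 3-byte sequence.
Byte 1: 0xE3 = 11100011, payload 0011 (4 bits).
Byte 2: 0xB0 = 10110000 (10xxxxxx ✓), payload 110000.
Byte 3: 0xA9 = 10101001 (10xxxxxx ✓), payload 101001.
Concatenate: 0011110000101001 = 0x3C29 (16 bits → U+3C29).

U+3C29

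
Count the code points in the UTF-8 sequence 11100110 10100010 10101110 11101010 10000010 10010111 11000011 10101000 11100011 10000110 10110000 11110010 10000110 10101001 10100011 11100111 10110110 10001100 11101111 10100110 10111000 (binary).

7

Byte at offset 0: 0xE6 = 11100110 → 3-byte char (#1). Advance 3.
Byte at offset 3: 0xEA = 11101010 → 3-byte char (#2). Advance 3.
Byte at offset 6: 0xC3 = 11000011 → 2-byte char (#3). Advance 2.
Byte at offset 8: 0xE3 = 11100011 → 3-byte char (#4). Advance 3.
Byte at offset 11: 0xF2 = 11110010 → 4-byte char (#5). Advance 4.
Byte at offset 15: 0xE7 = 11100111 → 3-byte char (#6). Advance 3.
Byte at offset 18: 0xEF = 11101111 → 3-byte char (#7). Advance 3.
Reached end at offset 21 after 7 code points.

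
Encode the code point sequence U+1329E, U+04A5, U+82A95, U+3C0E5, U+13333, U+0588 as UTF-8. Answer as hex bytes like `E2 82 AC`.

U+1329E: 4-byte form → F0 93 8A 9E.
U+04A5: 2-byte form → D2 A5.
U+82A95: 4-byte form → F2 82 AA 95.
U+3C0E5: 4-byte form → F0 BC 83 A5.
U+13333: 4-byte form → F0 93 8C B3.
U+0588: 2-byte form → D6 88.
Concatenated (20 bytes): F0 93 8A 9E D2 A5 F2 82 AA 95 F0 BC 83 A5 F0 93 8C B3 D6 88.

F0 93 8A 9E D2 A5 F2 82 AA 95 F0 BC 83 A5 F0 93 8C B3 D6 88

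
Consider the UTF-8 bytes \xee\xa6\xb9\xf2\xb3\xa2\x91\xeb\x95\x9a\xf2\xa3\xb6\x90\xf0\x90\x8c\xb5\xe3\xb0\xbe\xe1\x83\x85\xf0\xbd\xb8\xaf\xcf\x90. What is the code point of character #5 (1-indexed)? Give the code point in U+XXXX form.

Offset 0: leading byte 0xEE = 11101110 → 3-byte char #1 = EE A6 B9.
Offset 3: leading byte 0xF2 = 11110010 → 4-byte char #2 = F2 B3 A2 91.
Offset 7: leading byte 0xEB = 11101011 → 3-byte char #3 = EB 95 9A.
Offset 10: leading byte 0xF2 = 11110010 → 4-byte char #4 = F2 A3 B6 90.
Offset 14: leading byte 0xF0 = 11110000 → 4-byte char #5 = F0 90 8C B5.
Leading byte 0xF0 = 11110000 matches 11110xxx → 4-byte sequence.
Byte 1: 0xF0 = 11110000, payload 000 (3 bits).
Byte 2: 0x90 = 10010000 (10xxxxxx ✓), payload 010000.
Byte 3: 0x8C = 10001100 (10xxxxxx ✓), payload 001100.
Byte 4: 0xB5 = 10110101 (10xxxxxx ✓), payload 110101.
Concatenate: 000010000001100110101 = 0x10335 (21 bits → U+10335).

U+10335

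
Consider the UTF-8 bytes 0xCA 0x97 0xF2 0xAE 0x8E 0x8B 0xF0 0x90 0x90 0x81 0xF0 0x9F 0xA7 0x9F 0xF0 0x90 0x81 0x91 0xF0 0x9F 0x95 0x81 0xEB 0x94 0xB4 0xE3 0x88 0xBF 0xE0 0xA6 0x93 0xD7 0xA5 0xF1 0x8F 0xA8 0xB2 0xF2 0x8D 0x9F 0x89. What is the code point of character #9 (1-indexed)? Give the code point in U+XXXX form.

U+0993

Offset 0: leading byte 0xCA = 11001010 → 2-byte char #1 = CA 97.
Offset 2: leading byte 0xF2 = 11110010 → 4-byte char #2 = F2 AE 8E 8B.
Offset 6: leading byte 0xF0 = 11110000 → 4-byte char #3 = F0 90 90 81.
Offset 10: leading byte 0xF0 = 11110000 → 4-byte char #4 = F0 9F A7 9F.
Offset 14: leading byte 0xF0 = 11110000 → 4-byte char #5 = F0 90 81 91.
Offset 18: leading byte 0xF0 = 11110000 → 4-byte char #6 = F0 9F 95 81.
Offset 22: leading byte 0xEB = 11101011 → 3-byte char #7 = EB 94 B4.
Offset 25: leading byte 0xE3 = 11100011 → 3-byte char #8 = E3 88 BF.
Offset 28: leading byte 0xE0 = 11100000 → 3-byte char #9 = E0 A6 93.
Leading byte 0xE0 = 11100000 matches 1110xxxx → 3-byte sequence.
Byte 1: 0xE0 = 11100000, payload 0000 (4 bits).
Byte 2: 0xA6 = 10100110 (10xxxxxx ✓), payload 100110.
Byte 3: 0x93 = 10010011 (10xxxxxx ✓), payload 010011.
Concatenate: 0000100110010011 = 0x993 (16 bits → U+0993).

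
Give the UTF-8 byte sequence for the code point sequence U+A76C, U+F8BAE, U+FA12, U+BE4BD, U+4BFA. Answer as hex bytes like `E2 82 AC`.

U+A76C: 3-byte form → EA 9D AC.
U+F8BAE: 4-byte form → F3 B8 AE AE.
U+FA12: 3-byte form → EF A8 92.
U+BE4BD: 4-byte form → F2 BE 92 BD.
U+4BFA: 3-byte form → E4 AF BA.
Concatenated (17 bytes): EA 9D AC F3 B8 AE AE EF A8 92 F2 BE 92 BD E4 AF BA.

EA 9D AC F3 B8 AE AE EF A8 92 F2 BE 92 BD E4 AF BA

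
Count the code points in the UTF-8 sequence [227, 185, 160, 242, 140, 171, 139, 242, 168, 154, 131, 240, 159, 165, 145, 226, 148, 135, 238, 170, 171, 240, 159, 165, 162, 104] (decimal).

8

Byte at offset 0: 0xE3 = 11100011 → 3-byte char (#1). Advance 3.
Byte at offset 3: 0xF2 = 11110010 → 4-byte char (#2). Advance 4.
Byte at offset 7: 0xF2 = 11110010 → 4-byte char (#3). Advance 4.
Byte at offset 11: 0xF0 = 11110000 → 4-byte char (#4). Advance 4.
Byte at offset 15: 0xE2 = 11100010 → 3-byte char (#5). Advance 3.
Byte at offset 18: 0xEE = 11101110 → 3-byte char (#6). Advance 3.
Byte at offset 21: 0xF0 = 11110000 → 4-byte char (#7). Advance 4.
Byte at offset 25: 0x68 = 01101000 → 1-byte char (#8). Advance 1.
Reached end at offset 26 after 8 code points.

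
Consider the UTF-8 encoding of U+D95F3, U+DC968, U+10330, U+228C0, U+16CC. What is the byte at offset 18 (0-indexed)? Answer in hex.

U+D95F3 → 4-byte form F3 99 97 B3 at offsets 0–3.
U+DC968 → 4-byte form F3 9C A5 A8 at offsets 4–7.
U+10330 → 4-byte form F0 90 8C B0 at offsets 8–11.
U+228C0 → 4-byte form F0 A2 A3 80 at offsets 12–15.
U+16CC → 3-byte form E1 9B 8C at offsets 16–18.
Offset 18 falls in char 5's range; it's byte 3 of E1 9B 8C = 0x8C.

0x8C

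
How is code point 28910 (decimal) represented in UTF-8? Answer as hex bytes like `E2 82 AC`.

E7 83 AE

U+70EE = 0x70EE = 28910 decimal. In range U+0800–U+FFFF → 3-byte form: 1110xxxx 10xxxxxx 10xxxxxx.
Binary (16 bits): 0111000011101110.
Split 4+6+6: 0111 | 000011 | 101110.
Byte 1: 11100111 = 0xE7.
Byte 2: 10000011 = 0x83.
Byte 3: 10101110 = 0xAE.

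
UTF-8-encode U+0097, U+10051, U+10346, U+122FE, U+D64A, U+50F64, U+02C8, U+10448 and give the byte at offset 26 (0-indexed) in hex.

U+0097 → 2-byte form C2 97 at offsets 0–1.
U+10051 → 4-byte form F0 90 81 91 at offsets 2–5.
U+10346 → 4-byte form F0 90 8D 86 at offsets 6–9.
U+122FE → 4-byte form F0 92 8B BE at offsets 10–13.
U+D64A → 3-byte form ED 99 8A at offsets 14–16.
U+50F64 → 4-byte form F1 90 BD A4 at offsets 17–20.
U+02C8 → 2-byte form CB 88 at offsets 21–22.
U+10448 → 4-byte form F0 90 91 88 at offsets 23–26.
Offset 26 falls in char 8's range; it's byte 4 of F0 90 91 88 = 0x88.

0x88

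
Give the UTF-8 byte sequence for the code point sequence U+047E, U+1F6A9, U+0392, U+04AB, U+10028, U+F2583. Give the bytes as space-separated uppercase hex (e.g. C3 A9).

U+047E: 2-byte form → D1 BE.
U+1F6A9: 4-byte form → F0 9F 9A A9.
U+0392: 2-byte form → CE 92.
U+04AB: 2-byte form → D2 AB.
U+10028: 4-byte form → F0 90 80 A8.
U+F2583: 4-byte form → F3 B2 96 83.
Concatenated (18 bytes): D1 BE F0 9F 9A A9 CE 92 D2 AB F0 90 80 A8 F3 B2 96 83.

D1 BE F0 9F 9A A9 CE 92 D2 AB F0 90 80 A8 F3 B2 96 83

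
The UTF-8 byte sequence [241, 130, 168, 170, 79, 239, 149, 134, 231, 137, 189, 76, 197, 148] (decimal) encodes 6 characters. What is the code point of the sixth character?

Offset 0: leading byte 0xF1 = 11110001 → 4-byte char #1 = F1 82 A8 AA.
Offset 4: leading byte 0x4F = 01001111 → 1-byte char #2 = 4F.
Offset 5: leading byte 0xEF = 11101111 → 3-byte char #3 = EF 95 86.
Offset 8: leading byte 0xE7 = 11100111 → 3-byte char #4 = E7 89 BD.
Offset 11: leading byte 0x4C = 01001100 → 1-byte char #5 = 4C.
Offset 12: leading byte 0xC5 = 11000101 → 2-byte char #6 = C5 94.
Leading byte 0xC5 = 11000101 matches 110xxxxx → 2-byte sequence.
Byte 1: 0xC5 = 11000101, payload 00101 (5 bits).
Byte 2: 0x94 = 10010100 (10xxxxxx ✓), payload 010100.
Concatenate: 00101010100 = 0x154 (11 bits → U+0154).

U+0154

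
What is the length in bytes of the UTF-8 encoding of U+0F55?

3

U+0F55 = 0xF55. UTF-8 uses 1 byte below 0x80, 2 below 0x800, 3 below 0x10000, 4 up to 0x10FFFF. 0xF55 is in U+0800–U+FFFF → 3 bytes.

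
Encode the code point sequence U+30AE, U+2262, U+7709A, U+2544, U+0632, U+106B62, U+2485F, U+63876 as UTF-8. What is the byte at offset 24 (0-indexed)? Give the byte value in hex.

0xA3

U+30AE → 3-byte form E3 82 AE at offsets 0–2.
U+2262 → 3-byte form E2 89 A2 at offsets 3–5.
U+7709A → 4-byte form F1 B7 82 9A at offsets 6–9.
U+2544 → 3-byte form E2 95 84 at offsets 10–12.
U+0632 → 2-byte form D8 B2 at offsets 13–14.
U+106B62 → 4-byte form F4 86 AD A2 at offsets 15–18.
U+2485F → 4-byte form F0 A4 A1 9F at offsets 19–22.
U+63876 → 4-byte form F1 A3 A1 B6 at offsets 23–26.
Offset 24 falls in char 8's range; it's byte 2 of F1 A3 A1 B6 = 0xA3.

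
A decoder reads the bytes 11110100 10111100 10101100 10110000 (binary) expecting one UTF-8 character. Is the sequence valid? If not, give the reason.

Leading byte 0xF4 = 11110100 → 4-byte form.
Payload = 0x13CB30, which exceeds U+10FFFF, the maximum Unicode code point. (Leading bytes F5–FF, or F4 followed by ≥ 0x90, are invalid.)

invalid (encodes a value above U+10FFFF)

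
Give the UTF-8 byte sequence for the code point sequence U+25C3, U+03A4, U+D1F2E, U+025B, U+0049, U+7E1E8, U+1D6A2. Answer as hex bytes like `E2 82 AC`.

U+25C3: 3-byte form → E2 97 83.
U+03A4: 2-byte form → CE A4.
U+D1F2E: 4-byte form → F3 91 BC AE.
U+025B: 2-byte form → C9 9B.
U+0049: 1-byte form → 49.
U+7E1E8: 4-byte form → F1 BE 87 A8.
U+1D6A2: 4-byte form → F0 9D 9A A2.
Concatenated (20 bytes): E2 97 83 CE A4 F3 91 BC AE C9 9B 49 F1 BE 87 A8 F0 9D 9A A2.

E2 97 83 CE A4 F3 91 BC AE C9 9B 49 F1 BE 87 A8 F0 9D 9A A2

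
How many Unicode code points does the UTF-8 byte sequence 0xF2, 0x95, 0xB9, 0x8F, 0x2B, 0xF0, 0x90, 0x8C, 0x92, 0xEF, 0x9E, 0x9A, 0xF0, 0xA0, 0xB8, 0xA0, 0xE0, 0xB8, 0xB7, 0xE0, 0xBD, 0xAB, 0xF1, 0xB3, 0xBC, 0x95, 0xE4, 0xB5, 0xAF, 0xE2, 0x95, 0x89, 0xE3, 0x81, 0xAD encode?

11

Byte at offset 0: 0xF2 = 11110010 → 4-byte char (#1). Advance 4.
Byte at offset 4: 0x2B = 00101011 → 1-byte char (#2). Advance 1.
Byte at offset 5: 0xF0 = 11110000 → 4-byte char (#3). Advance 4.
Byte at offset 9: 0xEF = 11101111 → 3-byte char (#4). Advance 3.
Byte at offset 12: 0xF0 = 11110000 → 4-byte char (#5). Advance 4.
Byte at offset 16: 0xE0 = 11100000 → 3-byte char (#6). Advance 3.
Byte at offset 19: 0xE0 = 11100000 → 3-byte char (#7). Advance 3.
Byte at offset 22: 0xF1 = 11110001 → 4-byte char (#8). Advance 4.
Byte at offset 26: 0xE4 = 11100100 → 3-byte char (#9). Advance 3.
Byte at offset 29: 0xE2 = 11100010 → 3-byte char (#10). Advance 3.
Byte at offset 32: 0xE3 = 11100011 → 3-byte char (#11). Advance 3.
Reached end at offset 35 after 11 code points.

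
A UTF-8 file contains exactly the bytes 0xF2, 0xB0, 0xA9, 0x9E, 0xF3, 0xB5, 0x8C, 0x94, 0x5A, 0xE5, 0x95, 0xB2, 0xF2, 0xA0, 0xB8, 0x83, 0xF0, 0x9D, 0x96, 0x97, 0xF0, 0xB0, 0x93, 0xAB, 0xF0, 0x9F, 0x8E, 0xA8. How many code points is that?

Byte at offset 0: 0xF2 = 11110010 → 4-byte char (#1). Advance 4.
Byte at offset 4: 0xF3 = 11110011 → 4-byte char (#2). Advance 4.
Byte at offset 8: 0x5A = 01011010 → 1-byte char (#3). Advance 1.
Byte at offset 9: 0xE5 = 11100101 → 3-byte char (#4). Advance 3.
Byte at offset 12: 0xF2 = 11110010 → 4-byte char (#5). Advance 4.
Byte at offset 16: 0xF0 = 11110000 → 4-byte char (#6). Advance 4.
Byte at offset 20: 0xF0 = 11110000 → 4-byte char (#7). Advance 4.
Byte at offset 24: 0xF0 = 11110000 → 4-byte char (#8). Advance 4.
Reached end at offset 28 after 8 code points.

8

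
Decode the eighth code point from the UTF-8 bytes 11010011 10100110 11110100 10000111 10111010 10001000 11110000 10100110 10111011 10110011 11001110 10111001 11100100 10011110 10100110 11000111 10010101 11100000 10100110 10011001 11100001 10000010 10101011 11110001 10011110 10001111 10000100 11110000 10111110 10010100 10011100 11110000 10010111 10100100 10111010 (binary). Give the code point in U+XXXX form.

Offset 0: leading byte 0xD3 = 11010011 → 2-byte char #1 = D3 A6.
Offset 2: leading byte 0xF4 = 11110100 → 4-byte char #2 = F4 87 BA 88.
Offset 6: leading byte 0xF0 = 11110000 → 4-byte char #3 = F0 A6 BB B3.
Offset 10: leading byte 0xCE = 11001110 → 2-byte char #4 = CE B9.
Offset 12: leading byte 0xE4 = 11100100 → 3-byte char #5 = E4 9E A6.
Offset 15: leading byte 0xC7 = 11000111 → 2-byte char #6 = C7 95.
Offset 17: leading byte 0xE0 = 11100000 → 3-byte char #7 = E0 A6 99.
Offset 20: leading byte 0xE1 = 11100001 → 3-byte char #8 = E1 82 AB.
Leading byte 0xE1 = 11100001 matches 1110xxxx → 3-byte sequence.
Byte 1: 0xE1 = 11100001, payload 0001 (4 bits).
Byte 2: 0x82 = 10000010 (10xxxxxx ✓), payload 000010.
Byte 3: 0xAB = 10101011 (10xxxxxx ✓), payload 101011.
Concatenate: 0001000010101011 = 0x10AB (16 bits → U+10AB).

U+10AB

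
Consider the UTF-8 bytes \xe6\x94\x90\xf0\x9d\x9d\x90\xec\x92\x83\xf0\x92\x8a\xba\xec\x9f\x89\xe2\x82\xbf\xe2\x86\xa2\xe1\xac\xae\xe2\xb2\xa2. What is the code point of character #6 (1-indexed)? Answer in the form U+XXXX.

Offset 0: leading byte 0xE6 = 11100110 → 3-byte char #1 = E6 94 90.
Offset 3: leading byte 0xF0 = 11110000 → 4-byte char #2 = F0 9D 9D 90.
Offset 7: leading byte 0xEC = 11101100 → 3-byte char #3 = EC 92 83.
Offset 10: leading byte 0xF0 = 11110000 → 4-byte char #4 = F0 92 8A BA.
Offset 14: leading byte 0xEC = 11101100 → 3-byte char #5 = EC 9F 89.
Offset 17: leading byte 0xE2 = 11100010 → 3-byte char #6 = E2 82 BF.
Leading byte 0xE2 = 11100010 matches 1110xxxx → 3-byte sequence.
Byte 1: 0xE2 = 11100010, payload 0010 (4 bits).
Byte 2: 0x82 = 10000010 (10xxxxxx ✓), payload 000010.
Byte 3: 0xBF = 10111111 (10xxxxxx ✓), payload 111111.
Concatenate: 0010000010111111 = 0x20BF (16 bits → U+20BF).

U+20BF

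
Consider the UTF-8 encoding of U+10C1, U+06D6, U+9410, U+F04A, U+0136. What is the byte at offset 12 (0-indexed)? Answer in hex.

U+10C1 → 3-byte form E1 83 81 at offsets 0–2.
U+06D6 → 2-byte form DB 96 at offsets 3–4.
U+9410 → 3-byte form E9 90 90 at offsets 5–7.
U+F04A → 3-byte form EF 81 8A at offsets 8–10.
U+0136 → 2-byte form C4 B6 at offsets 11–12.
Offset 12 falls in char 5's range; it's byte 2 of C4 B6 = 0xB6.

0xB6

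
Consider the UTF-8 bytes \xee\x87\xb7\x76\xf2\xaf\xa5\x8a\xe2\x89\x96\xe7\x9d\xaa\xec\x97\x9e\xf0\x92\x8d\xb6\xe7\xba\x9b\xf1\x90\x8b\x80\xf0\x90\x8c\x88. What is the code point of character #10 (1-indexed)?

Offset 0: leading byte 0xEE = 11101110 → 3-byte char #1 = EE 87 B7.
Offset 3: leading byte 0x76 = 01110110 → 1-byte char #2 = 76.
Offset 4: leading byte 0xF2 = 11110010 → 4-byte char #3 = F2 AF A5 8A.
Offset 8: leading byte 0xE2 = 11100010 → 3-byte char #4 = E2 89 96.
Offset 11: leading byte 0xE7 = 11100111 → 3-byte char #5 = E7 9D AA.
Offset 14: leading byte 0xEC = 11101100 → 3-byte char #6 = EC 97 9E.
Offset 17: leading byte 0xF0 = 11110000 → 4-byte char #7 = F0 92 8D B6.
Offset 21: leading byte 0xE7 = 11100111 → 3-byte char #8 = E7 BA 9B.
Offset 24: leading byte 0xF1 = 11110001 → 4-byte char #9 = F1 90 8B 80.
Offset 28: leading byte 0xF0 = 11110000 → 4-byte char #10 = F0 90 8C 88.
Leading byte 0xF0 = 11110000 matches 11110xxx → 4-byte sequence.
Byte 1: 0xF0 = 11110000, payload 000 (3 bits).
Byte 2: 0x90 = 10010000 (10xxxxxx ✓), payload 010000.
Byte 3: 0x8C = 10001100 (10xxxxxx ✓), payload 001100.
Byte 4: 0x88 = 10001000 (10xxxxxx ✓), payload 001000.
Concatenate: 000010000001100001000 = 0x10308 (21 bits → U+10308).

U+10308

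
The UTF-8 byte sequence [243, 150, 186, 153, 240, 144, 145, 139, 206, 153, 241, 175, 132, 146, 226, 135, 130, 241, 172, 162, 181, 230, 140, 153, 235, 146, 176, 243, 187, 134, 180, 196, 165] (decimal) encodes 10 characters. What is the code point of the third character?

Offset 0: leading byte 0xF3 = 11110011 → 4-byte char #1 = F3 96 BA 99.
Offset 4: leading byte 0xF0 = 11110000 → 4-byte char #2 = F0 90 91 8B.
Offset 8: leading byte 0xCE = 11001110 → 2-byte char #3 = CE 99.
Leading byte 0xCE = 11001110 matches 110xxxxx → 2-byte sequence.
Byte 1: 0xCE = 11001110, payload 01110 (5 bits).
Byte 2: 0x99 = 10011001 (10xxxxxx ✓), payload 011001.
Concatenate: 01110011001 = 0x399 (11 bits → U+0399).

U+0399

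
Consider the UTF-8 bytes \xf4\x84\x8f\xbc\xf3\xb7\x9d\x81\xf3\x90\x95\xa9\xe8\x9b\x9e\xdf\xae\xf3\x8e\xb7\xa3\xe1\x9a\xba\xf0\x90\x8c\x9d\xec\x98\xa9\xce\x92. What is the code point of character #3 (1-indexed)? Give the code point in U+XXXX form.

Offset 0: leading byte 0xF4 = 11110100 → 4-byte char #1 = F4 84 8F BC.
Offset 4: leading byte 0xF3 = 11110011 → 4-byte char #2 = F3 B7 9D 81.
Offset 8: leading byte 0xF3 = 11110011 → 4-byte char #3 = F3 90 95 A9.
Leading byte 0xF3 = 11110011 matches 11110xxx → 4-byte sequence.
Byte 1: 0xF3 = 11110011, payload 011 (3 bits).
Byte 2: 0x90 = 10010000 (10xxxxxx ✓), payload 010000.
Byte 3: 0x95 = 10010101 (10xxxxxx ✓), payload 010101.
Byte 4: 0xA9 = 10101001 (10xxxxxx ✓), payload 101001.
Concatenate: 011010000010101101001 = 0xD0569 (21 bits → U+D0569).

U+D0569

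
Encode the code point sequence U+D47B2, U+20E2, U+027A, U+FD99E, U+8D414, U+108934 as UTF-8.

F3 94 9E B2 E2 83 A2 C9 BA F3 BD A6 9E F2 8D 90 94 F4 88 A4 B4

U+D47B2: 4-byte form → F3 94 9E B2.
U+20E2: 3-byte form → E2 83 A2.
U+027A: 2-byte form → C9 BA.
U+FD99E: 4-byte form → F3 BD A6 9E.
U+8D414: 4-byte form → F2 8D 90 94.
U+108934: 4-byte form → F4 88 A4 B4.
Concatenated (21 bytes): F3 94 9E B2 E2 83 A2 C9 BA F3 BD A6 9E F2 8D 90 94 F4 88 A4 B4.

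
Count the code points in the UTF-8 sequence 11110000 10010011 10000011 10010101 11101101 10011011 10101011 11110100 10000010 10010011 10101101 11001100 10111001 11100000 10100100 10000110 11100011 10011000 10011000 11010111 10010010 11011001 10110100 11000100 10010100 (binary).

9

Byte at offset 0: 0xF0 = 11110000 → 4-byte char (#1). Advance 4.
Byte at offset 4: 0xED = 11101101 → 3-byte char (#2). Advance 3.
Byte at offset 7: 0xF4 = 11110100 → 4-byte char (#3). Advance 4.
Byte at offset 11: 0xCC = 11001100 → 2-byte char (#4). Advance 2.
Byte at offset 13: 0xE0 = 11100000 → 3-byte char (#5). Advance 3.
Byte at offset 16: 0xE3 = 11100011 → 3-byte char (#6). Advance 3.
Byte at offset 19: 0xD7 = 11010111 → 2-byte char (#7). Advance 2.
Byte at offset 21: 0xD9 = 11011001 → 2-byte char (#8). Advance 2.
Byte at offset 23: 0xC4 = 11000100 → 2-byte char (#9). Advance 2.
Reached end at offset 25 after 9 code points.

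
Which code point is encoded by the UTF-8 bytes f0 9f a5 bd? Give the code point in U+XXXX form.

U+1F97D

Leading byte 0xF0 = 11110000 matches 11110xxx → 4-byte sequence.
Byte 1: 0xF0 = 11110000, payload 000 (3 bits).
Byte 2: 0x9F = 10011111 (10xxxxxx ✓), payload 011111.
Byte 3: 0xA5 = 10100101 (10xxxxxx ✓), payload 100101.
Byte 4: 0xBD = 10111101 (10xxxxxx ✓), payload 111101.
Concatenate: 000011111100101111101 = 0x1F97D (21 bits → U+1F97D).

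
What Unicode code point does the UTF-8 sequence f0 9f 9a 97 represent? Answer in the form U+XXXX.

U+1F697

Leading byte 0xF0 = 11110000 matches 11110xxx → 4-byte sequence.
Byte 1: 0xF0 = 11110000, payload 000 (3 bits).
Byte 2: 0x9F = 10011111 (10xxxxxx ✓), payload 011111.
Byte 3: 0x9A = 10011010 (10xxxxxx ✓), payload 011010.
Byte 4: 0x97 = 10010111 (10xxxxxx ✓), payload 010111.
Concatenate: 000011111011010010111 = 0x1F697 (21 bits → U+1F697).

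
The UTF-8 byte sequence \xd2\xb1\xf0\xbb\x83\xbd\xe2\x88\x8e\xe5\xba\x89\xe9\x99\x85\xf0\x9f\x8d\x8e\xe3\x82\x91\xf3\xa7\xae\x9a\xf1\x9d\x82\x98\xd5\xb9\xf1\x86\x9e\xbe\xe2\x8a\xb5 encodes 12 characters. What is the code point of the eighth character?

Offset 0: leading byte 0xD2 = 11010010 → 2-byte char #1 = D2 B1.
Offset 2: leading byte 0xF0 = 11110000 → 4-byte char #2 = F0 BB 83 BD.
Offset 6: leading byte 0xE2 = 11100010 → 3-byte char #3 = E2 88 8E.
Offset 9: leading byte 0xE5 = 11100101 → 3-byte char #4 = E5 BA 89.
Offset 12: leading byte 0xE9 = 11101001 → 3-byte char #5 = E9 99 85.
Offset 15: leading byte 0xF0 = 11110000 → 4-byte char #6 = F0 9F 8D 8E.
Offset 19: leading byte 0xE3 = 11100011 → 3-byte char #7 = E3 82 91.
Offset 22: leading byte 0xF3 = 11110011 → 4-byte char #8 = F3 A7 AE 9A.
Leading byte 0xF3 = 11110011 matches 11110xxx → 4-byte sequence.
Byte 1: 0xF3 = 11110011, payload 011 (3 bits).
Byte 2: 0xA7 = 10100111 (10xxxxxx ✓), payload 100111.
Byte 3: 0xAE = 10101110 (10xxxxxx ✓), payload 101110.
Byte 4: 0x9A = 10011010 (10xxxxxx ✓), payload 011010.
Concatenate: 011100111101110011010 = 0xE7B9A (21 bits → U+E7B9A).

U+E7B9A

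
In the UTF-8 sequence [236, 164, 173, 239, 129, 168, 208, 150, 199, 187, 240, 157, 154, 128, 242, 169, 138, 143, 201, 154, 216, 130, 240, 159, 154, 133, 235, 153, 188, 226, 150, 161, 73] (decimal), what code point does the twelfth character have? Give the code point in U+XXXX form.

Offset 0: leading byte 0xEC = 11101100 → 3-byte char #1 = EC A4 AD.
Offset 3: leading byte 0xEF = 11101111 → 3-byte char #2 = EF 81 A8.
Offset 6: leading byte 0xD0 = 11010000 → 2-byte char #3 = D0 96.
Offset 8: leading byte 0xC7 = 11000111 → 2-byte char #4 = C7 BB.
Offset 10: leading byte 0xF0 = 11110000 → 4-byte char #5 = F0 9D 9A 80.
Offset 14: leading byte 0xF2 = 11110010 → 4-byte char #6 = F2 A9 8A 8F.
Offset 18: leading byte 0xC9 = 11001001 → 2-byte char #7 = C9 9A.
Offset 20: leading byte 0xD8 = 11011000 → 2-byte char #8 = D8 82.
Offset 22: leading byte 0xF0 = 11110000 → 4-byte char #9 = F0 9F 9A 85.
Offset 26: leading byte 0xEB = 11101011 → 3-byte char #10 = EB 99 BC.
Offset 29: leading byte 0xE2 = 11100010 → 3-byte char #11 = E2 96 A1.
Offset 32: leading byte 0x49 = 01001001 → 1-byte char #12 = 49.
Leading byte 0x49 = 01001001 matches 0xxxxxxx → 1-byte sequence.
Byte 1: 0x49 = 01001001, payload 1001001 (7 bits).
Concatenate: 1001001 = 0x49 (7 bits → U+0049).

U+0049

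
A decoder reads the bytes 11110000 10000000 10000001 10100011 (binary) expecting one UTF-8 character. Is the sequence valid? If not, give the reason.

invalid (overlong encoding)

Leading byte 0xF0 = 11110000 → 4-byte form.
Continuation bytes all match 10xxxxxx. Payload decodes to 0x63.
But 0x63 < 0x10000, the minimum for a 4-byte sequence — this is an overlong encoding.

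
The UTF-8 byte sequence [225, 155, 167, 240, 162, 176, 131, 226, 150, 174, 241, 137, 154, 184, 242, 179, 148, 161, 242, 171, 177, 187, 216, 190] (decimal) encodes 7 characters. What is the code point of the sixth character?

Offset 0: leading byte 0xE1 = 11100001 → 3-byte char #1 = E1 9B A7.
Offset 3: leading byte 0xF0 = 11110000 → 4-byte char #2 = F0 A2 B0 83.
Offset 7: leading byte 0xE2 = 11100010 → 3-byte char #3 = E2 96 AE.
Offset 10: leading byte 0xF1 = 11110001 → 4-byte char #4 = F1 89 9A B8.
Offset 14: leading byte 0xF2 = 11110010 → 4-byte char #5 = F2 B3 94 A1.
Offset 18: leading byte 0xF2 = 11110010 → 4-byte char #6 = F2 AB B1 BB.
Leading byte 0xF2 = 11110010 matches 11110xxx → 4-byte sequence.
Byte 1: 0xF2 = 11110010, payload 010 (3 bits).
Byte 2: 0xAB = 10101011 (10xxxxxx ✓), payload 101011.
Byte 3: 0xB1 = 10110001 (10xxxxxx ✓), payload 110001.
Byte 4: 0xBB = 10111011 (10xxxxxx ✓), payload 111011.
Concatenate: 010101011110001111011 = 0xABC7B (21 bits → U+ABC7B).

U+ABC7B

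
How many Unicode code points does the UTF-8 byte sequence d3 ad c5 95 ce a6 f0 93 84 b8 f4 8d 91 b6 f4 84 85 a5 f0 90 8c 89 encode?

Byte at offset 0: 0xD3 = 11010011 → 2-byte char (#1). Advance 2.
Byte at offset 2: 0xC5 = 11000101 → 2-byte char (#2). Advance 2.
Byte at offset 4: 0xCE = 11001110 → 2-byte char (#3). Advance 2.
Byte at offset 6: 0xF0 = 11110000 → 4-byte char (#4). Advance 4.
Byte at offset 10: 0xF4 = 11110100 → 4-byte char (#5). Advance 4.
Byte at offset 14: 0xF4 = 11110100 → 4-byte char (#6). Advance 4.
Byte at offset 18: 0xF0 = 11110000 → 4-byte char (#7). Advance 4.
Reached end at offset 22 after 7 code points.

7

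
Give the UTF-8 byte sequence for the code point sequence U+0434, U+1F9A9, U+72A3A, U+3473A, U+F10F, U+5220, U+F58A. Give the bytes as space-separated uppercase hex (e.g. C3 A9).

D0 B4 F0 9F A6 A9 F1 B2 A8 BA F0 B4 9C BA EF 84 8F E5 88 A0 EF 96 8A

U+0434: 2-byte form → D0 B4.
U+1F9A9: 4-byte form → F0 9F A6 A9.
U+72A3A: 4-byte form → F1 B2 A8 BA.
U+3473A: 4-byte form → F0 B4 9C BA.
U+F10F: 3-byte form → EF 84 8F.
U+5220: 3-byte form → E5 88 A0.
U+F58A: 3-byte form → EF 96 8A.
Concatenated (23 bytes): D0 B4 F0 9F A6 A9 F1 B2 A8 BA F0 B4 9C BA EF 84 8F E5 88 A0 EF 96 8A.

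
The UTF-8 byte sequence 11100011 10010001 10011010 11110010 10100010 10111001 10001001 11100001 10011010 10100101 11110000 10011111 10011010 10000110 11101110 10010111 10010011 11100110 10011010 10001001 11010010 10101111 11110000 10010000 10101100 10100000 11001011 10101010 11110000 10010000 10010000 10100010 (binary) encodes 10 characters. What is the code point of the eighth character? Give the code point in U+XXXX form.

Offset 0: leading byte 0xE3 = 11100011 → 3-byte char #1 = E3 91 9A.
Offset 3: leading byte 0xF2 = 11110010 → 4-byte char #2 = F2 A2 B9 89.
Offset 7: leading byte 0xE1 = 11100001 → 3-byte char #3 = E1 9A A5.
Offset 10: leading byte 0xF0 = 11110000 → 4-byte char #4 = F0 9F 9A 86.
Offset 14: leading byte 0xEE = 11101110 → 3-byte char #5 = EE 97 93.
Offset 17: leading byte 0xE6 = 11100110 → 3-byte char #6 = E6 9A 89.
Offset 20: leading byte 0xD2 = 11010010 → 2-byte char #7 = D2 AF.
Offset 22: leading byte 0xF0 = 11110000 → 4-byte char #8 = F0 90 AC A0.
Leading byte 0xF0 = 11110000 matches 11110xxx → 4-byte sequence.
Byte 1: 0xF0 = 11110000, payload 000 (3 bits).
Byte 2: 0x90 = 10010000 (10xxxxxx ✓), payload 010000.
Byte 3: 0xAC = 10101100 (10xxxxxx ✓), payload 101100.
Byte 4: 0xA0 = 10100000 (10xxxxxx ✓), payload 100000.
Concatenate: 000010000101100100000 = 0x10B20 (21 bits → U+10B20).

U+10B20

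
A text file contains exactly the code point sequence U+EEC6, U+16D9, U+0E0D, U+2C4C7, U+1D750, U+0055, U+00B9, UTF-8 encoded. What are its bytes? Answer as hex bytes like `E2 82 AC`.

U+EEC6: 3-byte form → EE BB 86.
U+16D9: 3-byte form → E1 9B 99.
U+0E0D: 3-byte form → E0 B8 8D.
U+2C4C7: 4-byte form → F0 AC 93 87.
U+1D750: 4-byte form → F0 9D 9D 90.
U+0055: 1-byte form → 55.
U+00B9: 2-byte form → C2 B9.
Concatenated (20 bytes): EE BB 86 E1 9B 99 E0 B8 8D F0 AC 93 87 F0 9D 9D 90 55 C2 B9.

EE BB 86 E1 9B 99 E0 B8 8D F0 AC 93 87 F0 9D 9D 90 55 C2 B9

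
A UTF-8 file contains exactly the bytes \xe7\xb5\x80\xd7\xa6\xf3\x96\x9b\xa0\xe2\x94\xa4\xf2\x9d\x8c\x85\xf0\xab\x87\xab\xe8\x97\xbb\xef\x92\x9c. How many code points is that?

8

Byte at offset 0: 0xE7 = 11100111 → 3-byte char (#1). Advance 3.
Byte at offset 3: 0xD7 = 11010111 → 2-byte char (#2). Advance 2.
Byte at offset 5: 0xF3 = 11110011 → 4-byte char (#3). Advance 4.
Byte at offset 9: 0xE2 = 11100010 → 3-byte char (#4). Advance 3.
Byte at offset 12: 0xF2 = 11110010 → 4-byte char (#5). Advance 4.
Byte at offset 16: 0xF0 = 11110000 → 4-byte char (#6). Advance 4.
Byte at offset 20: 0xE8 = 11101000 → 3-byte char (#7). Advance 3.
Byte at offset 23: 0xEF = 11101111 → 3-byte char (#8). Advance 3.
Reached end at offset 26 after 8 code points.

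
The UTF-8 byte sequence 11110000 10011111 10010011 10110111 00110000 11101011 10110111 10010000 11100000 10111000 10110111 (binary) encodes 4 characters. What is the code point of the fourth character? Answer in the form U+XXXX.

U+0E37

Offset 0: leading byte 0xF0 = 11110000 → 4-byte char #1 = F0 9F 93 B7.
Offset 4: leading byte 0x30 = 00110000 → 1-byte char #2 = 30.
Offset 5: leading byte 0xEB = 11101011 → 3-byte char #3 = EB B7 90.
Offset 8: leading byte 0xE0 = 11100000 → 3-byte char #4 = E0 B8 B7.
Leading byte 0xE0 = 11100000 matches 1110xxxx → 3-byte sequence.
Byte 1: 0xE0 = 11100000, payload 0000 (4 bits).
Byte 2: 0xB8 = 10111000 (10xxxxxx ✓), payload 111000.
Byte 3: 0xB7 = 10110111 (10xxxxxx ✓), payload 110111.
Concatenate: 0000111000110111 = 0xE37 (16 bits → U+0E37).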